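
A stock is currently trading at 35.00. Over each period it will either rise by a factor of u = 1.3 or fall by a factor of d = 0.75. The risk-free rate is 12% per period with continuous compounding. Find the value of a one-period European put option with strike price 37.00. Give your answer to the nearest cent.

2.99

Risk-neutral probability p = (e^0.12 − 0.75)/(1.3 − 0.75) = 0.3775/0.5500 = 0.6864
Terminal stock prices: S_u = 45.5, S_d = 26.25
Terminal payoffs (K − S): max(-8.5, 0) = 0, max(10.75, 0) = 10.75
Node 0 (S = 35): V_0 = e^(−0.12)·[0.6864·0.0000 + 0.3136·10.7500] = 2.9904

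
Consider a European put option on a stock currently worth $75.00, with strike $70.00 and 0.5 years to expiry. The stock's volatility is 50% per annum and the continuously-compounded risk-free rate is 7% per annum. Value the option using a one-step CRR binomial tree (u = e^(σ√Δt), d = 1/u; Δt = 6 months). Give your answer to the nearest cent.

CRR parameters: u = e^(σ√Δt) = e^(0.5·√0.5) = 1.4241, d = 1/u = 0.7022
Per-period rate: rΔt = 0.07·0.5 = 0.035, so R = e^0.035 = 1.0356
Risk-neutral probability p = (e^0.035 − 0.7022)/(1.4241 − 0.7022) = 0.3334/0.7219 = 0.4619
Terminal stock prices: S_u = 106.8, S_d = 52.66
Terminal payoffs (K − S): max(-36.81, 0) = 0, max(17.34, 0) = 17.34
Node 0 (S = 75): V_0 = e^(−0.035)·[0.4619·0.0000 + 0.5381·17.3359] = 9.0082

$9.01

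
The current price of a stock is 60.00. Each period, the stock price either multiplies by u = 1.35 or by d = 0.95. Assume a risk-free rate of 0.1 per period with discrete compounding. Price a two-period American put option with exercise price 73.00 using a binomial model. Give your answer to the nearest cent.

13.00

Risk-neutral probability p = (1 + 0.1 − 0.95)/(1.35 − 0.95) = 0.1500/0.4000 = 0.3750
Terminal stock prices: S_uu = 109.4, S_ud = 76.95, S_dd = 54.15
Terminal payoffs (K − S): max(-36.35, 0) = 0, max(-3.95, 0) = 0, max(18.85, 0) = 18.85
Node u (S = 81): continuation = 1/1.1·[0.3750·0.0000 + 0.6250·0.0000] = 0.0000; exercise value = 0.0000 ≤ continuation, so V_u = 0.0000
Node d (S = 57): continuation = 1/1.1·[0.3750·0.0000 + 0.6250·18.8500] = 10.7102; exercise value = 16.0000 > continuation, so V_d = 16.0000 (exercise)
Node 0 (S = 60): continuation = 1/1.1·[0.3750·0.0000 + 0.6250·16.0000] = 9.0909; exercise value = 13.0000 > continuation, so V_0 = 13.0000 (exercise)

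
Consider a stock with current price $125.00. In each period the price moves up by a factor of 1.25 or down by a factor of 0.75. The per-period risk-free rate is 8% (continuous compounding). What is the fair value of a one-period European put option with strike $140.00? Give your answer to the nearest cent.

$14.24

Risk-neutral probability p = (e^0.08 − 0.75)/(1.25 − 0.75) = 0.3333/0.5000 = 0.6666
Terminal stock prices: S_u = 156.2, S_d = 93.75
Terminal payoffs (K − S): max(-16.25, 0) = 0, max(46.25, 0) = 46.25
Node 0 (S = 125): V_0 = e^(−0.08)·[0.6666·0.0000 + 0.3334·46.2500] = 14.2353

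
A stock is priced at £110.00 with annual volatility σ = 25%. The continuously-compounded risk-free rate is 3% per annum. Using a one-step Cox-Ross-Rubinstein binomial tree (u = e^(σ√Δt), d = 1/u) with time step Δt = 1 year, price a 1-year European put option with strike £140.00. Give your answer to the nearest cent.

£26.46

CRR parameters: u = e^(σ√Δt) = e^(0.25·√1) = 1.2840, d = 1/u = 0.7788
Per-period rate: rΔt = 0.03·1 = 0.03, so R = e^0.03 = 1.0305
Risk-neutral probability p = (e^0.03 − 0.7788)/(1.2840 − 0.7788) = 0.2517/0.5052 = 0.4981
Terminal stock prices: S_u = 141.2, S_d = 85.67
Terminal payoffs (K − S): max(-1.243, 0) = 0, max(54.33, 0) = 54.33
Node 0 (S = 110): V_0 = e^(−0.03)·[0.4981·0.0000 + 0.5019·54.3319] = 26.4631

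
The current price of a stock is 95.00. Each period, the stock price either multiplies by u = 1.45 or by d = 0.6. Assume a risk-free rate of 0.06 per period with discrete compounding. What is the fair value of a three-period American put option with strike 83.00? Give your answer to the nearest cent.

15.53

Risk-neutral probability p = (1 + 0.06 − 0.6)/(1.45 − 0.6) = 0.4600/0.8500 = 0.5412
Terminal stock prices: S_uuu = 289.6, S_uud = 119.8, S_udd = 49.59, S_ddd = 20.52
Terminal payoffs (K − S): max(-206.6, 0) = 0, max(-36.84, 0) = 0, max(33.41, 0) = 33.41, max(62.48, 0) = 62.48
Node uu (S = 199.7): continuation = 1/1.06·[0.5412·0.0000 + 0.4588·0.0000] = 0.0000; exercise value = 0.0000 ≤ continuation, so V_uu = 0.0000
Node ud (S = 82.65): continuation = 1/1.06·[0.5412·0.0000 + 0.4588·33.4100] = 14.4616; exercise value = 0.3500 ≤ continuation, so V_ud = 14.4616
Node dd (S = 34.2): continuation = 1/1.06·[0.5412·33.4100 + 0.4588·62.4800] = 44.1019; exercise value = 48.8000 > continuation, so V_dd = 48.8000 (exercise)
Node u (S = 137.8): continuation = 1/1.06·[0.5412·0.0000 + 0.4588·14.4616] = 6.2597; exercise value = 0.0000 ≤ continuation, so V_u = 6.2597
Node d (S = 57): continuation = 1/1.06·[0.5412·14.4616 + 0.4588·48.8000] = 28.5065; exercise value = 26.0000 ≤ continuation, so V_d = 28.5065
Node 0 (S = 95): continuation = 1/1.06·[0.5412·6.2597 + 0.4588·28.5065] = 15.5350; exercise value = 0.0000 ≤ continuation, so V_0 = 15.5350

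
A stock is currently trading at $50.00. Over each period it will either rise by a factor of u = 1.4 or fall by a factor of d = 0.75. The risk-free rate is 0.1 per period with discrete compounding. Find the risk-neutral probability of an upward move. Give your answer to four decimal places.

Risk-neutral probability p = (1 + 0.1 − 0.75)/(1.4 − 0.75) = 0.3500/0.6500 = 0.5385

p = 0.5385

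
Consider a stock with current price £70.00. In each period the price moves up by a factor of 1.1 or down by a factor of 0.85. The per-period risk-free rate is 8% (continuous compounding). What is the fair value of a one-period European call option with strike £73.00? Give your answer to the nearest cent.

Risk-neutral probability p = (e^0.08 − 0.85)/(1.1 − 0.85) = 0.2333/0.2500 = 0.9331
Terminal stock prices: S_u = 77, S_d = 59.5
Terminal payoffs (S − K): max(4, 0) = 4, max(-13.5, 0) = 0
Node 0 (S = 70): V_0 = e^(−0.08)·[0.9331·4.0000 + 0.0669·0.0000] = 3.4456

£3.45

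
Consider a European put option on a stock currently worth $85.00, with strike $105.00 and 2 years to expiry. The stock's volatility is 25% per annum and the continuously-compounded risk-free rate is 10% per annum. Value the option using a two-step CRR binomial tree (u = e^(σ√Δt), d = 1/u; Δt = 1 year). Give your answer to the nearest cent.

CRR parameters: u = e^(σ√Δt) = e^(0.25·√1) = 1.2840, d = 1/u = 0.7788
Per-period rate: rΔt = 0.1·1 = 0.1, so R = e^0.1 = 1.1052
Risk-neutral probability p = (e^0.1 − 0.7788)/(1.2840 − 0.7788) = 0.3264/0.5052 = 0.6460
Terminal stock prices: S_uu = 140.1, S_ud = 85, S_dd = 51.56
Terminal payoffs (K − S): max(-35.14, 0) = 0, max(20, 0) = 20, max(53.44, 0) = 53.44
Node u (S = 109.1): V_u = e^(−0.1)·[0.6460·0.0000 + 0.3540·20.0000] = 6.4064
Node d (S = 66.2): V_d = e^(−0.1)·[0.6460·20.0000 + 0.3540·53.4449] = 28.8099
Node 0 (S = 85): V_0 = e^(−0.1)·[0.6460·6.4064 + 0.3540·28.8099] = 12.9731

$12.97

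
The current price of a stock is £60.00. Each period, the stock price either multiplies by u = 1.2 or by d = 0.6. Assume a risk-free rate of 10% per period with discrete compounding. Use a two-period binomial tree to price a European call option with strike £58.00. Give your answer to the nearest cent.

Risk-neutral probability p = (1 + 0.1 − 0.6)/(1.2 − 0.6) = 0.5000/0.6000 = 0.8333
Terminal stock prices: S_uu = 86.4, S_ud = 43.2, S_dd = 21.6
Terminal payoffs (S − K): max(28.4, 0) = 28.4, max(-14.8, 0) = 0, max(-36.4, 0) = 0
Node u (S = 72): V_u = 1/1.1·[0.8333·28.4000 + 0.1667·0.0000] = 21.5152
Node d (S = 36): V_d = 1/1.1·[0.8333·0.0000 + 0.1667·0.0000] = 0.0000
Node 0 (S = 60): V_0 = 1/1.1·[0.8333·21.5152 + 0.1667·0.0000] = 16.2994

£16.30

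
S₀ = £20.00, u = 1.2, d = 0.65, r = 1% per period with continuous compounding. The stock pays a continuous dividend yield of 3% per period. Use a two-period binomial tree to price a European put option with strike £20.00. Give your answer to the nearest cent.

Per-period risk-free factor R = e^0.01 = 1.0101; dividend-adjusted growth = e^(0.01−0.03) = 0.9802.
Risk-neutral probability p = (0.9802 − 0.65)/(1.2 − 0.65) = 0.3302/0.5500 = 0.6004
Terminal stock prices: S_uu = 28.8, S_ud = 15.6, S_dd = 8.45
Terminal payoffs (K − S): max(-8.8, 0) = 0, max(4.4, 0) = 4.4, max(11.55, 0) = 11.55
Node u (S = 24): V_u = e^(−0.01)·[0.6004·0.0000 + 0.3996·4.4000] = 1.7409
Node d (S = 13): V_d = e^(−0.01)·[0.6004·4.4000 + 0.3996·11.5500] = 7.1852
Node 0 (S = 20): V_0 = e^(−0.01)·[0.6004·1.7409 + 0.3996·7.1852] = 3.8777

£3.88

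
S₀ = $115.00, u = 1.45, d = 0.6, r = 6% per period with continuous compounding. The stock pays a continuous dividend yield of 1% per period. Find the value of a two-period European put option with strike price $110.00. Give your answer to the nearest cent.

$17.78

Per-period risk-free factor R = e^0.06 = 1.0618; dividend-adjusted growth = e^(0.06−0.01) = 1.0513.
Risk-neutral probability p = (1.0513 − 0.6)/(1.45 − 0.6) = 0.4513/0.8500 = 0.5309
Terminal stock prices: S_uu = 241.8, S_ud = 100, S_dd = 41.4
Terminal payoffs (K − S): max(-131.8, 0) = 0, max(9.95, 0) = 9.95, max(68.6, 0) = 68.6
Node u (S = 166.8): V_u = e^(−0.06)·[0.5309·0.0000 + 0.4691·9.9500] = 4.3957
Node d (S = 69): V_d = e^(−0.06)·[0.5309·9.9500 + 0.4691·68.6000] = 35.2807
Node 0 (S = 115): V_0 = e^(−0.06)·[0.5309·4.3957 + 0.4691·35.2807] = 17.7839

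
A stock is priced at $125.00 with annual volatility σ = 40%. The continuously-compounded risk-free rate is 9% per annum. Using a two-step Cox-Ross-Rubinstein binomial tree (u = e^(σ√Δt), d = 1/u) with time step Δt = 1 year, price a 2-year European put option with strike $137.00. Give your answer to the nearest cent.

CRR parameters: u = e^(σ√Δt) = e^(0.4·√1) = 1.4918, d = 1/u = 0.6703
Per-period rate: rΔt = 0.09·1 = 0.09, so R = e^0.09 = 1.0942
Risk-neutral probability p = (e^0.09 − 0.6703)/(1.4918 − 0.6703) = 0.4239/0.8215 = 0.5159
Terminal stock prices: S_uu = 278.2, S_ud = 125, S_dd = 56.17
Terminal payoffs (K − S): max(-141.2, 0) = 0, max(12, 0) = 12, max(80.83, 0) = 80.83
Node u (S = 186.5): V_u = e^(−0.09)·[0.5159·0.0000 + 0.4841·12.0000] = 5.3087
Node d (S = 83.79): V_d = e^(−0.09)·[0.5159·12.0000 + 0.4841·80.8339] = 41.4186
Node 0 (S = 125): V_0 = e^(−0.09)·[0.5159·5.3087 + 0.4841·41.4186] = 20.8264

$20.83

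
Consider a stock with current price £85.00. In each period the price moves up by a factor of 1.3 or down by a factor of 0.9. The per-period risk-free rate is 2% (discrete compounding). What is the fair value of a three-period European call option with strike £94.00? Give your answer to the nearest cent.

Risk-neutral probability p = (1 + 0.02 − 0.9)/(1.3 − 0.9) = 0.1200/0.4000 = 0.3000
Terminal stock prices: S_uuu = 186.7, S_uud = 129.3, S_udd = 89.51, S_ddd = 61.97
Terminal payoffs (S − K): max(92.75, 0) = 92.75, max(35.28, 0) = 35.28, max(-4.495, 0) = 0, max(-32.03, 0) = 0
Node uu (S = 143.7): V_uu = 1/1.02·[0.3000·92.7450 + 0.7000·35.2850] = 51.4931
Node ud (S = 99.45): V_ud = 1/1.02·[0.3000·35.2850 + 0.7000·0.0000] = 10.3779
Node dd (S = 68.85): V_dd = 1/1.02·[0.3000·0.0000 + 0.7000·0.0000] = 0.0000
Node u (S = 110.5): V_u = 1/1.02·[0.3000·51.4931 + 0.7000·10.3779] = 22.2672
Node d (S = 76.5): V_d = 1/1.02·[0.3000·10.3779 + 0.7000·0.0000] = 3.0523
Node 0 (S = 85): V_0 = 1/1.02·[0.3000·22.2672 + 0.7000·3.0523] = 8.6439

£8.64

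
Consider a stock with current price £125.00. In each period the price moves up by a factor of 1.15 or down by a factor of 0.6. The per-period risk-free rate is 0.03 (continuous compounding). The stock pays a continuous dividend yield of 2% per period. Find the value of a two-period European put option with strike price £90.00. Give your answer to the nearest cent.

Per-period risk-free factor R = e^0.03 = 1.0305; dividend-adjusted growth = e^(0.03−0.02) = 1.0101.
Risk-neutral probability p = (1.0101 − 0.6)/(1.15 − 0.6) = 0.4101/0.5500 = 0.7455
Terminal stock prices: S_uu = 165.3, S_ud = 86.25, S_dd = 45
Terminal payoffs (K − S): max(-75.31, 0) = 0, max(3.75, 0) = 3.75, max(45, 0) = 45
Node u (S = 143.8): V_u = e^(−0.03)·[0.7455·0.0000 + 0.2545·3.7500] = 0.9260
Node d (S = 75): V_d = e^(−0.03)·[0.7455·3.7500 + 0.2545·45.0000] = 13.8252
Node 0 (S = 125): V_0 = e^(−0.03)·[0.7455·0.9260 + 0.2545·13.8252] = 4.0839

£4.08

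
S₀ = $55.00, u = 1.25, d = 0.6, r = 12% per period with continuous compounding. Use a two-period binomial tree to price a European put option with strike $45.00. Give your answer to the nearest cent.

$1.61

Risk-neutral probability p = (e^0.12 − 0.6)/(1.25 − 0.6) = 0.5275/0.6500 = 0.8115
Terminal stock prices: S_uu = 85.94, S_ud = 41.25, S_dd = 19.8
Terminal payoffs (K − S): max(-40.94, 0) = 0, max(3.75, 0) = 3.75, max(25.2, 0) = 25.2
Node u (S = 68.75): V_u = e^(−0.12)·[0.8115·0.0000 + 0.1885·3.7500] = 0.6268
Node d (S = 33): V_d = e^(−0.12)·[0.8115·3.7500 + 0.1885·25.2000] = 6.9114
Node 0 (S = 55): V_0 = e^(−0.12)·[0.8115·0.6268 + 0.1885·6.9114] = 1.6064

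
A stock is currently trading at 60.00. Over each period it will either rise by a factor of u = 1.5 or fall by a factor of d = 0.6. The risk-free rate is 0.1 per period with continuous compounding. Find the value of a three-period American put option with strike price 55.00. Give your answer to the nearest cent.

9.35

Risk-neutral probability p = (e^0.1 − 0.6)/(1.5 − 0.6) = 0.5052/0.9000 = 0.5613
Terminal stock prices: S_uuu = 202.5, S_uud = 81, S_udd = 32.4, S_ddd = 12.96
Terminal payoffs (K − S): max(-147.5, 0) = 0, max(-26, 0) = 0, max(22.6, 0) = 22.6, max(42.04, 0) = 42.04
Node uu (S = 135): continuation = e^(−0.1)·[0.5613·0.0000 + 0.4387·0.0000] = 0.0000; exercise value = 0.0000 ≤ continuation, so V_uu = 0.0000
Node ud (S = 54): continuation = e^(−0.1)·[0.5613·0.0000 + 0.4387·22.6000] = 8.9711; exercise value = 1.0000 ≤ continuation, so V_ud = 8.9711
Node dd (S = 21.6): continuation = e^(−0.1)·[0.5613·22.6000 + 0.4387·42.0400] = 28.1661; exercise value = 33.4000 > continuation, so V_dd = 33.4000 (exercise)
Node u (S = 90): continuation = e^(−0.1)·[0.5613·0.0000 + 0.4387·8.9711] = 3.5611; exercise value = 0.0000 ≤ continuation, so V_u = 3.5611
Node d (S = 36): continuation = e^(−0.1)·[0.5613·8.9711 + 0.4387·33.4000] = 17.8145; exercise value = 19.0000 > continuation, so V_d = 19.0000 (exercise)
Node 0 (S = 60): continuation = e^(−0.1)·[0.5613·3.5611 + 0.4387·19.0000] = 9.3507; exercise value = 0.0000 ≤ continuation, so V_0 = 9.3507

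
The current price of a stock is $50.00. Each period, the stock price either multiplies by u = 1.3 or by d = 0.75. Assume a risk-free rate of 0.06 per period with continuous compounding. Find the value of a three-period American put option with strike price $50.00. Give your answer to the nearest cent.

Risk-neutral probability p = (e^0.06 − 0.75)/(1.3 − 0.75) = 0.3118/0.5500 = 0.5670
Terminal stock prices: S_uuu = 109.9, S_uud = 63.38, S_udd = 36.56, S_ddd = 21.09
Terminal payoffs (K − S): max(-59.85, 0) = 0, max(-13.38, 0) = 0, max(13.44, 0) = 13.44, max(28.91, 0) = 28.91
Node uu (S = 84.5): continuation = e^(−0.06)·[0.5670·0.0000 + 0.4330·0.0000] = 0.0000; exercise value = 0.0000 ≤ continuation, so V_uu = 0.0000
Node ud (S = 48.75): continuation = e^(−0.06)·[0.5670·0.0000 + 0.4330·13.4375] = 5.4799; exercise value = 1.2500 ≤ continuation, so V_ud = 5.4799
Node dd (S = 28.12): continuation = e^(−0.06)·[0.5670·13.4375 + 0.4330·28.9062] = 18.9632; exercise value = 21.8750 > continuation, so V_dd = 21.8750 (exercise)
Node u (S = 65): continuation = e^(−0.06)·[0.5670·0.0000 + 0.4330·5.4799] = 2.2347; exercise value = 0.0000 ≤ continuation, so V_u = 2.2347
Node d (S = 37.5): continuation = e^(−0.06)·[0.5670·5.4799 + 0.4330·21.8750] = 11.8468; exercise value = 12.5000 > continuation, so V_d = 12.5000 (exercise)
Node 0 (S = 50): continuation = e^(−0.06)·[0.5670·2.2347 + 0.4330·12.5000] = 6.2908; exercise value = 0.0000 ≤ continuation, so V_0 = 6.2908

$6.29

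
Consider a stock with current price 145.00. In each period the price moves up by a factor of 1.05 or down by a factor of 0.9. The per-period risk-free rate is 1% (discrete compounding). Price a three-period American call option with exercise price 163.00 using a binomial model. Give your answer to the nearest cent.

1.86

Risk-neutral probability p = (1 + 0.01 − 0.9)/(1.05 − 0.9) = 0.1100/0.1500 = 0.7333
Terminal stock prices: S_uuu = 167.9, S_uud = 143.9, S_udd = 123.3, S_ddd = 105.7
Terminal payoffs (S − K): max(4.856, 0) = 4.856, max(-19.12, 0) = 0, max(-39.68, 0) = 0, max(-57.29, 0) = 0
Node uu (S = 159.9): continuation = 1/1.01·[0.7333·4.8556 + 0.2667·0.0000] = 3.5255; exercise value = 0.0000 ≤ continuation, so V_uu = 3.5255
Node ud (S = 137): continuation = 1/1.01·[0.7333·0.0000 + 0.2667·0.0000] = 0.0000; exercise value = 0.0000 ≤ continuation, so V_ud = 0.0000
Node dd (S = 117.5): continuation = 1/1.01·[0.7333·0.0000 + 0.2667·0.0000] = 0.0000; exercise value = 0.0000 ≤ continuation, so V_dd = 0.0000
Node u (S = 152.2): continuation = 1/1.01·[0.7333·3.5255 + 0.2667·0.0000] = 2.5598; exercise value = 0.0000 ≤ continuation, so V_u = 2.5598
Node d (S = 130.5): continuation = 1/1.01·[0.7333·0.0000 + 0.2667·0.0000] = 0.0000; exercise value = 0.0000 ≤ continuation, so V_d = 0.0000
Node 0 (S = 145): continuation = 1/1.01·[0.7333·2.5598 + 0.2667·0.0000] = 1.8586; exercise value = 0.0000 ≤ continuation, so V_0 = 1.8586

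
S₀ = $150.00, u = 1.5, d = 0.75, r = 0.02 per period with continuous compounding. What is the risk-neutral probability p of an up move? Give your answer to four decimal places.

Risk-neutral probability p = (e^0.02 − 0.75)/(1.5 − 0.75) = 0.2702/0.7500 = 0.3603

p = 0.3603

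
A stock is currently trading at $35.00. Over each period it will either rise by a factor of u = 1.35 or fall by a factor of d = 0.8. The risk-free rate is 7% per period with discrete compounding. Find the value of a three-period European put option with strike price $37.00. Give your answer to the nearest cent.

$4.16

Risk-neutral probability p = (1 + 0.07 − 0.8)/(1.35 − 0.8) = 0.2700/0.5500 = 0.4909
Terminal stock prices: S_uuu = 86.11, S_uud = 51.03, S_udd = 30.24, S_ddd = 17.92
Terminal payoffs (K − S): max(-49.11, 0) = 0, max(-14.03, 0) = 0, max(6.76, 0) = 6.76, max(19.08, 0) = 19.08
Node uu (S = 63.79): V_uu = 1/1.07·[0.4909·0.0000 + 0.5091·0.0000] = 0.0000
Node ud (S = 37.8): V_ud = 1/1.07·[0.4909·0.0000 + 0.5091·6.7600] = 3.2163
Node dd (S = 22.4): V_dd = 1/1.07·[0.4909·6.7600 + 0.5091·19.0800] = 12.1794
Node u (S = 47.25): V_u = 1/1.07·[0.4909·0.0000 + 0.5091·3.2163] = 1.5303
Node d (S = 28): V_d = 1/1.07·[0.4909·3.2163 + 0.5091·12.1794] = 7.2704
Node 0 (S = 35): V_0 = 1/1.07·[0.4909·1.5303 + 0.5091·7.2704] = 4.1612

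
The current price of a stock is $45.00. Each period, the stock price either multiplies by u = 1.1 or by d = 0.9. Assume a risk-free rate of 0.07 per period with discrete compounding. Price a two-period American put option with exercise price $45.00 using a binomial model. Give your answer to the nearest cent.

Risk-neutral probability p = (1 + 0.07 − 0.9)/(1.1 − 0.9) = 0.1700/0.2000 = 0.8500
Terminal stock prices: S_uu = 54.45, S_ud = 44.55, S_dd = 36.45
Terminal payoffs (K − S): max(-9.45, 0) = 0, max(0.45, 0) = 0.45, max(8.55, 0) = 8.55
Node u (S = 49.5): continuation = 1/1.07·[0.8500·0.0000 + 0.1500·0.4500] = 0.0631; exercise value = 0.0000 ≤ continuation, so V_u = 0.0631
Node d (S = 40.5): continuation = 1/1.07·[0.8500·0.4500 + 0.1500·8.5500] = 1.5561; exercise value = 4.5000 > continuation, so V_d = 4.5000 (exercise)
Node 0 (S = 45): continuation = 1/1.07·[0.8500·0.0631 + 0.1500·4.5000] = 0.6810; exercise value = 0.0000 ≤ continuation, so V_0 = 0.6810

$0.68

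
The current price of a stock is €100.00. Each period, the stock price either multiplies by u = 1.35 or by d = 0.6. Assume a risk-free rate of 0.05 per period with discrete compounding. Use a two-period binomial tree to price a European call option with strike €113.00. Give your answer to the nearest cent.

Risk-neutral probability p = (1 + 0.05 − 0.6)/(1.35 − 0.6) = 0.4500/0.7500 = 0.6000
Terminal stock prices: S_uu = 182.3, S_ud = 81, S_dd = 36
Terminal payoffs (S − K): max(69.25, 0) = 69.25, max(-32, 0) = 0, max(-77, 0) = 0
Node u (S = 135): V_u = 1/1.05·[0.6000·69.2500 + 0.4000·0.0000] = 39.5714
Node d (S = 60): V_d = 1/1.05·[0.6000·0.0000 + 0.4000·0.0000] = 0.0000
Node 0 (S = 100): V_0 = 1/1.05·[0.6000·39.5714 + 0.4000·0.0000] = 22.6122

€22.61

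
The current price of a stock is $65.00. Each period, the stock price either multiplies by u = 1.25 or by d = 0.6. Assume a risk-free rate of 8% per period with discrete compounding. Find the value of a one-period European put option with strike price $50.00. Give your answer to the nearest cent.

Risk-neutral probability p = (1 + 0.08 − 0.6)/(1.25 − 0.6) = 0.4800/0.6500 = 0.7385
Terminal stock prices: S_u = 81.25, S_d = 39
Terminal payoffs (K − S): max(-31.25, 0) = 0, max(11, 0) = 11
Node 0 (S = 65): V_0 = 1/1.08·[0.7385·0.0000 + 0.2615·11.0000] = 2.6638

$2.66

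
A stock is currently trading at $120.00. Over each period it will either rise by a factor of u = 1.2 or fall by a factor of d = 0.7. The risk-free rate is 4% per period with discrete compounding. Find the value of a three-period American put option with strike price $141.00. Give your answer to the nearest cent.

$28.26

Risk-neutral probability p = (1 + 0.04 − 0.7)/(1.2 − 0.7) = 0.3400/0.5000 = 0.6800
Terminal stock prices: S_uuu = 207.4, S_uud = 121, S_udd = 70.56, S_ddd = 41.16
Terminal payoffs (K − S): max(-66.36, 0) = 0, max(20.04, 0) = 20.04, max(70.44, 0) = 70.44, max(99.84, 0) = 99.84
Node uu (S = 172.8): continuation = 1/1.04·[0.6800·0.0000 + 0.3200·20.0400] = 6.1662; exercise value = 0.0000 ≤ continuation, so V_uu = 6.1662
Node ud (S = 100.8): continuation = 1/1.04·[0.6800·20.0400 + 0.3200·70.4400] = 34.7769; exercise value = 40.2000 > continuation, so V_ud = 40.2000 (exercise)
Node dd (S = 58.8): continuation = 1/1.04·[0.6800·70.4400 + 0.3200·99.8400] = 76.7769; exercise value = 82.2000 > continuation, so V_dd = 82.2000 (exercise)
Node u (S = 144): continuation = 1/1.04·[0.6800·6.1662 + 0.3200·40.2000] = 16.4009; exercise value = 0.0000 ≤ continuation, so V_u = 16.4009
Node d (S = 84): continuation = 1/1.04·[0.6800·40.2000 + 0.3200·82.2000] = 51.5769; exercise value = 57.0000 > continuation, so V_d = 57.0000 (exercise)
Node 0 (S = 120): continuation = 1/1.04·[0.6800·16.4009 + 0.3200·57.0000] = 28.2622; exercise value = 21.0000 ≤ continuation, so V_0 = 28.2622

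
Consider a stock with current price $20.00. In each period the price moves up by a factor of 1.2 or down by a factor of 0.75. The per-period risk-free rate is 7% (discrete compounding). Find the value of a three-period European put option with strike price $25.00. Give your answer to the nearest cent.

$3.21

Risk-neutral probability p = (1 + 0.07 − 0.75)/(1.2 − 0.75) = 0.3200/0.4500 = 0.7111
Terminal stock prices: S_uuu = 34.56, S_uud = 21.6, S_udd = 13.5, S_ddd = 8.438
Terminal payoffs (K − S): max(-9.56, 0) = 0, max(3.4, 0) = 3.4, max(11.5, 0) = 11.5, max(16.56, 0) = 16.56
Node uu (S = 28.8): V_uu = 1/1.07·[0.7111·0.0000 + 0.2889·3.4000] = 0.9180
Node ud (S = 18): V_ud = 1/1.07·[0.7111·3.4000 + 0.2889·11.5000] = 5.3645
Node dd (S = 11.25): V_dd = 1/1.07·[0.7111·11.5000 + 0.2889·16.5625] = 12.1145
Node u (S = 24): V_u = 1/1.07·[0.7111·0.9180 + 0.2889·5.3645] = 2.0584
Node d (S = 15): V_d = 1/1.07·[0.7111·5.3645 + 0.2889·12.1145] = 6.8360
Node 0 (S = 20): V_0 = 1/1.07·[0.7111·2.0584 + 0.2889·6.8360] = 3.2136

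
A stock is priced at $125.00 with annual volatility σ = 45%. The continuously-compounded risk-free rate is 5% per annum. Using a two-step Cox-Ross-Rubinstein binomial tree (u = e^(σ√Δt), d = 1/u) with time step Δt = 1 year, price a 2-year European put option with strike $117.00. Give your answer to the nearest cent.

CRR parameters: u = e^(σ√Δt) = e^(0.45·√1) = 1.5683, d = 1/u = 0.6376
Per-period rate: rΔt = 0.05·1 = 0.05, so R = e^0.05 = 1.0513
Risk-neutral probability p = (e^0.05 − 0.6376)/(1.5683 − 0.6376) = 0.4136/0.9307 = 0.4445
Terminal stock prices: S_uu = 307.5, S_ud = 125, S_dd = 50.82
Terminal payoffs (K − S): max(-190.5, 0) = 0, max(-8, 0) = 0, max(66.18, 0) = 66.18
Node u (S = 196): V_u = e^(−0.05)·[0.4445·0.0000 + 0.5555·0.0000] = 0.0000
Node d (S = 79.7): V_d = e^(−0.05)·[0.4445·0.0000 + 0.5555·66.1788] = 34.9725
Node 0 (S = 125): V_0 = e^(−0.05)·[0.4445·0.0000 + 0.5555·34.9725] = 18.4814

$18.48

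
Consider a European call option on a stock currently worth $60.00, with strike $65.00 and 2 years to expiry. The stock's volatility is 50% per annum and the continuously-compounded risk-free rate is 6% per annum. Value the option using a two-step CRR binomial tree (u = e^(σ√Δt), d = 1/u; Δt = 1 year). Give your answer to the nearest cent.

CRR parameters: u = e^(σ√Δt) = e^(0.5·√1) = 1.6487, d = 1/u = 0.6065
Per-period rate: rΔt = 0.06·1 = 0.06, so R = e^0.06 = 1.0618
Risk-neutral probability p = (e^0.06 − 0.6065)/(1.6487 − 0.6065) = 0.4553/1.0422 = 0.4369
Terminal stock prices: S_uu = 163.1, S_ud = 60, S_dd = 22.07
Terminal payoffs (S − K): max(98.1, 0) = 98.1, max(-5, 0) = 0, max(-42.93, 0) = 0
Node u (S = 98.92): V_u = e^(−0.06)·[0.4369·98.0969 + 0.5631·0.0000] = 40.3602
Node d (S = 36.39): V_d = e^(−0.06)·[0.4369·0.0000 + 0.5631·0.0000] = 0.0000
Node 0 (S = 60): V_0 = e^(−0.06)·[0.4369·40.3602 + 0.5631·0.0000] = 16.6055

$16.61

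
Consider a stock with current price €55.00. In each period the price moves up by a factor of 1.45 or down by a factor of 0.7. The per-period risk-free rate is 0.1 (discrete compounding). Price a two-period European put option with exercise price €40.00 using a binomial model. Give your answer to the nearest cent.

€2.35

Risk-neutral probability p = (1 + 0.1 − 0.7)/(1.45 − 0.7) = 0.4000/0.7500 = 0.5333
Terminal stock prices: S_uu = 115.6, S_ud = 55.82, S_dd = 26.95
Terminal payoffs (K − S): max(-75.64, 0) = 0, max(-15.82, 0) = 0, max(13.05, 0) = 13.05
Node u (S = 79.75): V_u = 1/1.1·[0.5333·0.0000 + 0.4667·0.0000] = 0.0000
Node d (S = 38.5): V_d = 1/1.1·[0.5333·0.0000 + 0.4667·13.0500] = 5.5364
Node 0 (S = 55): V_0 = 1/1.1·[0.5333·0.0000 + 0.4667·5.5364] = 2.3488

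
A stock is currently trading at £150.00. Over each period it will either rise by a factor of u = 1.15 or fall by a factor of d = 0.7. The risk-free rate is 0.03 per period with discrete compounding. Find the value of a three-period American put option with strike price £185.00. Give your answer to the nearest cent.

Risk-neutral probability p = (1 + 0.03 − 0.7)/(1.15 − 0.7) = 0.3300/0.4500 = 0.7333
Terminal stock prices: S_uuu = 228.1, S_uud = 138.9, S_udd = 84.52, S_ddd = 51.45
Terminal payoffs (K − S): max(-43.13, 0) = 0, max(46.14, 0) = 46.14, max(100.5, 0) = 100.5, max(133.6, 0) = 133.6
Node uu (S = 198.4): continuation = 1/1.03·[0.7333·0.0000 + 0.2667·46.1375] = 11.9450; exercise value = 0.0000 ≤ continuation, so V_uu = 11.9450
Node ud (S = 120.7): continuation = 1/1.03·[0.7333·46.1375 + 0.2667·100.4750] = 58.8617; exercise value = 64.2500 > continuation, so V_ud = 64.2500 (exercise)
Node dd (S = 73.5): continuation = 1/1.03·[0.7333·100.4750 + 0.2667·133.5500] = 106.1117; exercise value = 111.5000 > continuation, so V_dd = 111.5000 (exercise)
Node u (S = 172.5): continuation = 1/1.03·[0.7333·11.9450 + 0.2667·64.2500] = 25.1388; exercise value = 12.5000 ≤ continuation, so V_u = 25.1388
Node d (S = 105): continuation = 1/1.03·[0.7333·64.2500 + 0.2667·111.5000] = 74.6117; exercise value = 80.0000 > continuation, so V_d = 80.0000 (exercise)
Node 0 (S = 150): continuation = 1/1.03·[0.7333·25.1388 + 0.2667·80.0000] = 38.6102; exercise value = 35.0000 ≤ continuation, so V_0 = 38.6102

£38.61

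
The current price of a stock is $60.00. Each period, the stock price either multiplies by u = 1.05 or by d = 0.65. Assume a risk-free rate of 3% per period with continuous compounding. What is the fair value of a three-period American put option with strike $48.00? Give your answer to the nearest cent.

$0.94

Risk-neutral probability p = (e^0.03 − 0.65)/(1.05 − 0.65) = 0.3805/0.4000 = 0.9511
Terminal stock prices: S_uuu = 69.46, S_uud = 43, S_udd = 26.62, S_ddd = 16.48
Terminal payoffs (K − S): max(-21.46, 0) = 0, max(5.002, 0) = 5.002, max(21.38, 0) = 21.38, max(31.52, 0) = 31.52
Node uu (S = 66.15): continuation = e^(−0.03)·[0.9511·0.0000 + 0.0489·5.0025] = 0.2372; exercise value = 0.0000 ≤ continuation, so V_uu = 0.2372
Node ud (S = 40.95): continuation = e^(−0.03)·[0.9511·5.0025 + 0.0489·21.3825] = 5.6314; exercise value = 7.0500 > continuation, so V_ud = 7.0500 (exercise)
Node dd (S = 25.35): continuation = e^(−0.03)·[0.9511·21.3825 + 0.0489·31.5225] = 21.2314; exercise value = 22.6500 > continuation, so V_dd = 22.6500 (exercise)
Node u (S = 63): continuation = e^(−0.03)·[0.9511·0.2372 + 0.0489·7.0500] = 0.5533; exercise value = 0.0000 ≤ continuation, so V_u = 0.5533
Node d (S = 39): continuation = e^(−0.03)·[0.9511·7.0500 + 0.0489·22.6500] = 7.5814; exercise value = 9.0000 > continuation, so V_d = 9.0000 (exercise)
Node 0 (S = 60): continuation = e^(−0.03)·[0.9511·0.5533 + 0.0489·9.0000] = 0.9375; exercise value = 0.0000 ≤ continuation, so V_0 = 0.9375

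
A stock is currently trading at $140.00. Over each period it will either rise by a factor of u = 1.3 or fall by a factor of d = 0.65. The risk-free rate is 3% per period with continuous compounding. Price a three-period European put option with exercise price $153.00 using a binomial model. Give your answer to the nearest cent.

Risk-neutral probability p = (e^0.03 − 0.65)/(1.3 − 0.65) = 0.3805/0.6500 = 0.5853
Terminal stock prices: S_uuu = 307.6, S_uud = 153.8, S_udd = 76.9, S_ddd = 38.45
Terminal payoffs (K − S): max(-154.6, 0) = 0, max(-0.79, 0) = 0, max(76.1, 0) = 76.1, max(114.6, 0) = 114.6
Node uu (S = 236.6): V_uu = e^(−0.03)·[0.5853·0.0000 + 0.4147·0.0000] = 0.0000
Node ud (S = 118.3): V_ud = e^(−0.03)·[0.5853·0.0000 + 0.4147·76.1050] = 30.6269
Node dd (S = 59.15): V_dd = e^(−0.03)·[0.5853·76.1050 + 0.4147·114.5525] = 89.3282
Node u (S = 182): V_u = e^(−0.03)·[0.5853·0.0000 + 0.4147·30.6269] = 12.3252
Node d (S = 91): V_d = e^(−0.03)·[0.5853·30.6269 + 0.4147·89.3282] = 53.3449
Node 0 (S = 140): V_0 = e^(−0.03)·[0.5853·12.3252 + 0.4147·53.3449] = 28.4684

$28.47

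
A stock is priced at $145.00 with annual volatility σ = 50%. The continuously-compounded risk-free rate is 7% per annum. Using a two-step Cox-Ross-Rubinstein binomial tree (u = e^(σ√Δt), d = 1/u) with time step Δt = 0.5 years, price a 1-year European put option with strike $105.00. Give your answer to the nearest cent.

CRR parameters: u = e^(σ√Δt) = e^(0.5·√0.5) = 1.4241, d = 1/u = 0.7022
Per-period rate: rΔt = 0.07·0.5 = 0.035, so R = e^0.035 = 1.0356
Risk-neutral probability p = (e^0.035 − 0.7022)/(1.4241 − 0.7022) = 0.3334/0.7219 = 0.4619
Terminal stock prices: S_uu = 294.1, S_ud = 145, S_dd = 71.49
Terminal payoffs (K − S): max(-189.1, 0) = 0, max(-40, 0) = 0, max(33.51, 0) = 33.51
Node u (S = 206.5): V_u = e^(−0.035)·[0.4619·0.0000 + 0.5381·0.0000] = 0.0000
Node d (S = 101.8): V_d = e^(−0.035)·[0.4619·0.0000 + 0.5381·33.5050] = 17.4102
Node 0 (S = 145): V_0 = e^(−0.035)·[0.4619·0.0000 + 0.5381·17.4102] = 9.0469

$9.05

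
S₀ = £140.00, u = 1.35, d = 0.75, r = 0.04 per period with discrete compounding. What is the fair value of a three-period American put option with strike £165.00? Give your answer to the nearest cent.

£36.54

Risk-neutral probability p = (1 + 0.04 − 0.75)/(1.35 − 0.75) = 0.2900/0.6000 = 0.4833
Terminal stock prices: S_uuu = 344.5, S_uud = 191.4, S_udd = 106.3, S_ddd = 59.06
Terminal payoffs (K − S): max(-179.5, 0) = 0, max(-26.36, 0) = 0, max(58.69, 0) = 58.69, max(105.9, 0) = 105.9
Node uu (S = 255.2): continuation = 1/1.04·[0.4833·0.0000 + 0.5167·0.0000] = 0.0000; exercise value = 0.0000 ≤ continuation, so V_uu = 0.0000
Node ud (S = 141.8): continuation = 1/1.04·[0.4833·0.0000 + 0.5167·58.6875] = 29.1556; exercise value = 23.2500 ≤ continuation, so V_ud = 29.1556
Node dd (S = 78.75): continuation = 1/1.04·[0.4833·58.6875 + 0.5167·105.9375] = 79.9038; exercise value = 86.2500 > continuation, so V_dd = 86.2500 (exercise)
Node u (S = 189): continuation = 1/1.04·[0.4833·0.0000 + 0.5167·29.1556] = 14.4844; exercise value = 0.0000 ≤ continuation, so V_u = 14.4844
Node d (S = 105): continuation = 1/1.04·[0.4833·29.1556 + 0.5167·86.2500] = 56.3985; exercise value = 60.0000 > continuation, so V_d = 60.0000 (exercise)
Node 0 (S = 140): continuation = 1/1.04·[0.4833·14.4844 + 0.5167·60.0000] = 36.5392; exercise value = 25.0000 ≤ continuation, so V_0 = 36.5392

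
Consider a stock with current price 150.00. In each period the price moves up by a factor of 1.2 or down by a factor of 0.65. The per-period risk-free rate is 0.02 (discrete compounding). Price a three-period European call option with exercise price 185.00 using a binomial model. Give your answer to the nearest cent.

Risk-neutral probability p = (1 + 0.02 − 0.65)/(1.2 − 0.65) = 0.3700/0.5500 = 0.6727
Terminal stock prices: S_uuu = 259.2, S_uud = 140.4, S_udd = 76.05, S_ddd = 41.19
Terminal payoffs (S − K): max(74.2, 0) = 74.2, max(-44.6, 0) = 0, max(-108.9, 0) = 0, max(-143.8, 0) = 0
Node uu (S = 216): V_uu = 1/1.02·[0.6727·74.2000 + 0.3273·0.0000] = 48.9376
Node ud (S = 117): V_ud = 1/1.02·[0.6727·0.0000 + 0.3273·0.0000] = 0.0000
Node dd (S = 63.38): V_dd = 1/1.02·[0.6727·0.0000 + 0.3273·0.0000] = 0.0000
Node u (S = 180): V_u = 1/1.02·[0.6727·48.9376 + 0.3273·0.0000] = 32.2761
Node d (S = 97.5): V_d = 1/1.02·[0.6727·0.0000 + 0.3273·0.0000] = 0.0000
Node 0 (S = 150): V_0 = 1/1.02·[0.6727·32.2761 + 0.3273·0.0000] = 21.2873

21.29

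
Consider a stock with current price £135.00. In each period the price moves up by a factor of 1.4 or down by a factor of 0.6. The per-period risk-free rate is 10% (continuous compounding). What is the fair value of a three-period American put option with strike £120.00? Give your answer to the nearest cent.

£16.31

Risk-neutral probability p = (e^0.1 − 0.6)/(1.4 − 0.6) = 0.5052/0.8000 = 0.6315
Terminal stock prices: S_uuu = 370.4, S_uud = 158.8, S_udd = 68.04, S_ddd = 29.16
Terminal payoffs (K − S): max(-250.4, 0) = 0, max(-38.76, 0) = 0, max(51.96, 0) = 51.96, max(90.84, 0) = 90.84
Node uu (S = 264.6): continuation = e^(−0.1)·[0.6315·0.0000 + 0.3685·0.0000] = 0.0000; exercise value = 0.0000 ≤ continuation, so V_uu = 0.0000
Node ud (S = 113.4): continuation = e^(−0.1)·[0.6315·0.0000 + 0.3685·51.9600] = 17.3269; exercise value = 6.6000 ≤ continuation, so V_ud = 17.3269
Node dd (S = 48.6): continuation = e^(−0.1)·[0.6315·51.9600 + 0.3685·90.8400] = 59.9805; exercise value = 71.4000 > continuation, so V_dd = 71.4000 (exercise)
Node u (S = 189): continuation = e^(−0.1)·[0.6315·0.0000 + 0.3685·17.3269] = 5.7779; exercise value = 0.0000 ≤ continuation, so V_u = 5.7779
Node d (S = 81): continuation = e^(−0.1)·[0.6315·17.3269 + 0.3685·71.4000] = 33.7095; exercise value = 39.0000 > continuation, so V_d = 39.0000 (exercise)
Node 0 (S = 135): continuation = e^(−0.1)·[0.6315·5.7779 + 0.3685·39.0000] = 16.3065; exercise value = 0.0000 ≤ continuation, so V_0 = 16.3065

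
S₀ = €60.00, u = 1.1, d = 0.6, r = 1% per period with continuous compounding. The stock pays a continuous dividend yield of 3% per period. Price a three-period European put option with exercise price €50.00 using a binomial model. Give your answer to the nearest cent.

Per-period risk-free factor R = e^0.01 = 1.0101; dividend-adjusted growth = e^(0.01−0.03) = 0.9802.
Risk-neutral probability p = (0.9802 − 0.6)/(1.1 − 0.6) = 0.3802/0.5000 = 0.7604
Terminal stock prices: S_uuu = 79.86, S_uud = 43.56, S_udd = 23.76, S_ddd = 12.96
Terminal payoffs (K − S): max(-29.86, 0) = 0, max(6.44, 0) = 6.44, max(26.24, 0) = 26.24, max(37.04, 0) = 37.04
Node uu (S = 72.6): V_uu = e^(−0.01)·[0.7604·0.0000 + 0.2396·6.4400] = 1.5277
Node ud (S = 39.6): V_ud = e^(−0.01)·[0.7604·6.4400 + 0.2396·26.2400] = 11.0728
Node dd (S = 21.6): V_dd = e^(−0.01)·[0.7604·26.2400 + 0.2396·37.0400] = 28.5409
Node u (S = 66): V_u = e^(−0.01)·[0.7604·1.5277 + 0.2396·11.0728] = 3.7768
Node d (S = 36): V_d = e^(−0.01)·[0.7604·11.0728 + 0.2396·28.5409] = 15.1064
Node 0 (S = 60): V_0 = e^(−0.01)·[0.7604·3.7768 + 0.2396·15.1064] = 6.4268

€6.43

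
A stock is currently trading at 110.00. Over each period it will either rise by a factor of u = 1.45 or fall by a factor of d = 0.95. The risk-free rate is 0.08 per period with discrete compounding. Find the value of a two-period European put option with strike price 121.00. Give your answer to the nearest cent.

10.20

Risk-neutral probability p = (1 + 0.08 − 0.95)/(1.45 − 0.95) = 0.1300/0.5000 = 0.2600
Terminal stock prices: S_uu = 231.3, S_ud = 151.5, S_dd = 99.27
Terminal payoffs (K − S): max(-110.3, 0) = 0, max(-30.53, 0) = 0, max(21.73, 0) = 21.73
Node u (S = 159.5): V_u = 1/1.08·[0.2600·0.0000 + 0.7400·0.0000] = 0.0000
Node d (S = 104.5): V_d = 1/1.08·[0.2600·0.0000 + 0.7400·21.7250] = 14.8856
Node 0 (S = 110): V_0 = 1/1.08·[0.2600·0.0000 + 0.7400·14.8856] = 10.1994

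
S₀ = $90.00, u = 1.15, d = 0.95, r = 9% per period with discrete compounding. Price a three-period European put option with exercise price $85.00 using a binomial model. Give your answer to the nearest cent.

Risk-neutral probability p = (1 + 0.09 − 0.95)/(1.15 − 0.95) = 0.1400/0.2000 = 0.7000
Terminal stock prices: S_uuu = 136.9, S_uud = 113.1, S_udd = 93.41, S_ddd = 77.16
Terminal payoffs (K − S): max(-51.88, 0) = 0, max(-28.07, 0) = 0, max(-8.409, 0) = 0, max(7.836, 0) = 7.836
Node uu (S = 119): V_uu = 1/1.09·[0.7000·0.0000 + 0.3000·0.0000] = 0.0000
Node ud (S = 98.32): V_ud = 1/1.09·[0.7000·0.0000 + 0.3000·0.0000] = 0.0000
Node dd (S = 81.22): V_dd = 1/1.09·[0.7000·0.0000 + 0.3000·7.8363] = 2.1568
Node u (S = 103.5): V_u = 1/1.09·[0.7000·0.0000 + 0.3000·0.0000] = 0.0000
Node d (S = 85.5): V_d = 1/1.09·[0.7000·0.0000 + 0.3000·2.1568] = 0.5936
Node 0 (S = 90): V_0 = 1/1.09·[0.7000·0.0000 + 0.3000·0.5936] = 0.1634

$0.16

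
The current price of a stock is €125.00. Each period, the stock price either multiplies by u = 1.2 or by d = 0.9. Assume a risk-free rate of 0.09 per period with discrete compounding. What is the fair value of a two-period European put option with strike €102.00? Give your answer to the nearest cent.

Risk-neutral probability p = (1 + 0.09 − 0.9)/(1.2 − 0.9) = 0.1900/0.3000 = 0.6333
Terminal stock prices: S_uu = 180, S_ud = 135, S_dd = 101.2
Terminal payoffs (K − S): max(-78, 0) = 0, max(-33, 0) = 0, max(0.75, 0) = 0.75
Node u (S = 150): V_u = 1/1.09·[0.6333·0.0000 + 0.3667·0.0000] = 0.0000
Node d (S = 112.5): V_d = 1/1.09·[0.6333·0.0000 + 0.3667·0.7500] = 0.2523
Node 0 (S = 125): V_0 = 1/1.09·[0.6333·0.0000 + 0.3667·0.2523] = 0.0849

€0.08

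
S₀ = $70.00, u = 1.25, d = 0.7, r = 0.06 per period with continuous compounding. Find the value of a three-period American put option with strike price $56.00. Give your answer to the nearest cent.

$3.94

Risk-neutral probability p = (e^0.06 − 0.7)/(1.25 − 0.7) = 0.3618/0.5500 = 0.6579
Terminal stock prices: S_uuu = 136.7, S_uud = 76.56, S_udd = 42.87, S_ddd = 24.01
Terminal payoffs (K − S): max(-80.72, 0) = 0, max(-20.56, 0) = 0, max(13.13, 0) = 13.13, max(31.99, 0) = 31.99
Node uu (S = 109.4): continuation = e^(−0.06)·[0.6579·0.0000 + 0.3421·0.0000] = 0.0000; exercise value = 0.0000 ≤ continuation, so V_uu = 0.0000
Node ud (S = 61.25): continuation = e^(−0.06)·[0.6579·0.0000 + 0.3421·13.1250] = 4.2288; exercise value = 0.0000 ≤ continuation, so V_ud = 4.2288
Node dd (S = 34.3): continuation = e^(−0.06)·[0.6579·13.1250 + 0.3421·31.9900] = 18.4388; exercise value = 21.7000 > continuation, so V_dd = 21.7000 (exercise)
Node u (S = 87.5): continuation = e^(−0.06)·[0.6579·0.0000 + 0.3421·4.2288] = 1.3625; exercise value = 0.0000 ≤ continuation, so V_u = 1.3625
Node d (S = 49): continuation = e^(−0.06)·[0.6579·4.2288 + 0.3421·21.7000] = 9.6116; exercise value = 7.0000 ≤ continuation, so V_d = 9.6116
Node 0 (S = 70): continuation = e^(−0.06)·[0.6579·1.3625 + 0.3421·9.6116] = 3.9409; exercise value = 0.0000 ≤ continuation, so V_0 = 3.9409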